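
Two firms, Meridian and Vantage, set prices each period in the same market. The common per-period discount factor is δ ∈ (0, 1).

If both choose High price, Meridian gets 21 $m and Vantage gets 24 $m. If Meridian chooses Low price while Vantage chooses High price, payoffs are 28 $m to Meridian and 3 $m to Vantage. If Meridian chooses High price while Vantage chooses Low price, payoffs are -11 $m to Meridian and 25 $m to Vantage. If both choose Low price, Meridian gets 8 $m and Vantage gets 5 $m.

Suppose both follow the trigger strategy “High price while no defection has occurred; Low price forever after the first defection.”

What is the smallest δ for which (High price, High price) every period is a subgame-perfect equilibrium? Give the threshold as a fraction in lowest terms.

For Meridian: deviation gain 28−21 = 7, per-period punishment loss 21−8 = 13. IC gives δ ≥ 7/20.
For Vantage: gain 1, loss 19 per period, so δ ≥ 1/20.
The tighter constraint is Meridian's, so cooperation needs δ ≥ 7/20.

7/20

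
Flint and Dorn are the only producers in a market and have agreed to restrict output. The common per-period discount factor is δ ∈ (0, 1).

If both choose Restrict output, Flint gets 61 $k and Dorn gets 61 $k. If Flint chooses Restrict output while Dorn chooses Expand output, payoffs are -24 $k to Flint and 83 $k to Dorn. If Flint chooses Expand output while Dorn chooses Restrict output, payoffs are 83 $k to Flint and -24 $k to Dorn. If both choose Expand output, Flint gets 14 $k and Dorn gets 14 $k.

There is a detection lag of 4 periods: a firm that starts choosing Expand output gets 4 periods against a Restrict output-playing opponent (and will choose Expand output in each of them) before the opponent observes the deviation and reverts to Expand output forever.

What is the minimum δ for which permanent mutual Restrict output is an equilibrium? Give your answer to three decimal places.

The best deviation is to choose Expand output for all 4 undetected periods, earning 83 each, then 14 forever once detected.
Deviation value: 83(1−δ^4)/(1−δ) + 14δ^4/(1−δ); cooperation value: 61/(1−δ).
IC: 61 ≥ 83(1−δ^4) + 14δ^4 = 83 − 69δ^4.
So δ^4 ≥ 22/69, giving δ ≥ (22/69)^(1/4) ≈ 0.751.

0.751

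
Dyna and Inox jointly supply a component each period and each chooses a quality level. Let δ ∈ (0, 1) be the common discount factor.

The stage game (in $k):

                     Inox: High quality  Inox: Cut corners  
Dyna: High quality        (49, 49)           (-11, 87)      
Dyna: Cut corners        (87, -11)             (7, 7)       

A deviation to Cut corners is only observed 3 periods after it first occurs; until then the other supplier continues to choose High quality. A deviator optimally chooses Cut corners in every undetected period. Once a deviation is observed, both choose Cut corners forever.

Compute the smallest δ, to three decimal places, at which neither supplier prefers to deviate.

0.780

The best deviation is to choose Cut corners for all 3 undetected periods, earning 87 each, then 7 forever once detected.
Deviation value: 87(1−δ^3)/(1−δ) + 7δ^3/(1−δ); cooperation value: 49/(1−δ).
IC: 49 ≥ 87(1−δ^3) + 7δ^3 = 87 − 80δ^3.
So δ^3 ≥ 38/80 = 19/40, giving δ ≥ (19/40)^(1/3) ≈ 0.780.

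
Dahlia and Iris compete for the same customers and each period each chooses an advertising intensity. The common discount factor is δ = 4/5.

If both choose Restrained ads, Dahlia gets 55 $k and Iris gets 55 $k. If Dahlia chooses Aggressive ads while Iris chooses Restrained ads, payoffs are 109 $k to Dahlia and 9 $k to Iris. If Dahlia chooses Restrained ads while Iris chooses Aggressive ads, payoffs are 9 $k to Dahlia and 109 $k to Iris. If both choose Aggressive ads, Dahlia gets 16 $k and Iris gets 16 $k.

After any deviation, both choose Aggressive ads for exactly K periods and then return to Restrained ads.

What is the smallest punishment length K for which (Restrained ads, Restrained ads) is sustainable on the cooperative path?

2

No profitable deviation requires (55−16)(δ+…+δ^K) ≥ 109−55, i.e. δ+…+δ^K ≥ 18/13 ≈ 1.3846.
With δ = 4/5, the partial sums are K=1: 0.8000, K=2: 1.4400.
K = 2 is the first length at which the sum reaches 1.3846.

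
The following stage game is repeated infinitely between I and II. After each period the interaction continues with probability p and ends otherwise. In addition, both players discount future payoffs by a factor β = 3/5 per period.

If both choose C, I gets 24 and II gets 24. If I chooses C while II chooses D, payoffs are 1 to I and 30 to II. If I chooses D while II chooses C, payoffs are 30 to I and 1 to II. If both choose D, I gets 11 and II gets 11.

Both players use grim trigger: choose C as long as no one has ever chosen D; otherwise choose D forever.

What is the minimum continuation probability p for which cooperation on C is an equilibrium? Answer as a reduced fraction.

10/19

Expected continuation weight on next period's payoff is β·p = 3/5·p, which plays the role of the discount factor.
Cooperation requires 3/5·p ≥ (30−24)/(30−11) = 6/19, hence p ≥ 10/19.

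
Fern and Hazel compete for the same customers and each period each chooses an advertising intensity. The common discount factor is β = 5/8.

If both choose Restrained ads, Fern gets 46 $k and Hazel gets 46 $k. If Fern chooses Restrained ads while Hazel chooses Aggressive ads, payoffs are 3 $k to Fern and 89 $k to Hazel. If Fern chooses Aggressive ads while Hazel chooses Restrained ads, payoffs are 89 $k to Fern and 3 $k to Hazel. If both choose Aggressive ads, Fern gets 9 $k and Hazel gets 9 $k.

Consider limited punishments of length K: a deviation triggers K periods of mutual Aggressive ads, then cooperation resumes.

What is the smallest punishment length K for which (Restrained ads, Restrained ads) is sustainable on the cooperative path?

IC: β(1−β^K)/(1−β) ≥ (89−46)/(46−9) = 43/37.
With β = 5/8: need 1 − β^K ≥ 43/37·(1−5/8)/(5/8), i.e. β^K ≤ 0.3027.
Since (5/8)^2 = 0.3906 and (5/8)^3 = 0.2441, the smallest such K is 3.

3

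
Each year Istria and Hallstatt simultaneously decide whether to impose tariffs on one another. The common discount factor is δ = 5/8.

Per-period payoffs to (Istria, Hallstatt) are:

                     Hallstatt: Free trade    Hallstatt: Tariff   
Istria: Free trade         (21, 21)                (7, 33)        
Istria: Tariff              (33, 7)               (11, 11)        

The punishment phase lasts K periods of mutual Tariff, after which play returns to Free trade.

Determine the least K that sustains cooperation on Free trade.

3

No profitable deviation requires (21−11)(δ+…+δ^K) ≥ 33−21, i.e. δ+…+δ^K ≥ 6/5 ≈ 1.2000.
With δ = 5/8, the partial sums are K=1: 0.6250, K=2: 1.0156, K=3: 1.2598.
K = 3 is the first length at which the sum reaches 1.2000.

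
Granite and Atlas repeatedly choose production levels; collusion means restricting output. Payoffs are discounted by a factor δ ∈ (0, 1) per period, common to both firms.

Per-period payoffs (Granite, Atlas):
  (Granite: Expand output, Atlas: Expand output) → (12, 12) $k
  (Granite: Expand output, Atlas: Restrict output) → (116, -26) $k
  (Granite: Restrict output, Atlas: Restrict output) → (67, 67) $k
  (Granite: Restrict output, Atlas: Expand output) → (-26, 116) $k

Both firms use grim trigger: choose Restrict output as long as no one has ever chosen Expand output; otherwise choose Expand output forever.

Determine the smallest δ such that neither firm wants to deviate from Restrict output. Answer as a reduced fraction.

49/104

67/(1−δ) ≥ 116 + 12δ/(1−δ)
67 ≥ 116 − 104δ
δ ≥ 49/104.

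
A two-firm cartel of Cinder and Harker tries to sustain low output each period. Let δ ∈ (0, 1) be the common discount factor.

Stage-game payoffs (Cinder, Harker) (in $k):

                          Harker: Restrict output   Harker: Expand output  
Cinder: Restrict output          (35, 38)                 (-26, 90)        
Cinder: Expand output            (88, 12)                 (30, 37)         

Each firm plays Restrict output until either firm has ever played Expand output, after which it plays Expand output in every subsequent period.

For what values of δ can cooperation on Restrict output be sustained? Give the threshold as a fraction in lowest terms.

Cinder's threshold: (88−35)/(88−30) = 53/58.
Harker's threshold: (90−38)/(90−37) = 52/53.
53/58 < 52/53, so Harker binds and δ* = 52/53.

52/53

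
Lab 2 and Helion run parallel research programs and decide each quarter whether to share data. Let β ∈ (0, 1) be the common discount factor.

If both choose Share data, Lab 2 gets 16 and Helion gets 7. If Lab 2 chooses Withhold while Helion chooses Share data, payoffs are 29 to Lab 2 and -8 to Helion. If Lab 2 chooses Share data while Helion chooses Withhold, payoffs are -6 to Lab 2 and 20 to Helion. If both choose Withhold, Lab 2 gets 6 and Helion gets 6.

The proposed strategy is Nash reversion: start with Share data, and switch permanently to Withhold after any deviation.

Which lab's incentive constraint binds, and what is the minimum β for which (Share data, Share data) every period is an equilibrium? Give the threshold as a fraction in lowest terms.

Helion; β ≥ 13/14

Lab 2: cooperation gives 16 each period; deviation gives 29 once then 6 forever.
  16/(1−β) ≥ 29 + 6β/(1−β) ⇒ β ≥ 13/23.
Helion: cooperation gives 7 each period; deviation gives 20 once then 6 forever.
  β ≥ 13/14.
Both must hold, so the binding constraint is Helion's: β ≥ 13/14.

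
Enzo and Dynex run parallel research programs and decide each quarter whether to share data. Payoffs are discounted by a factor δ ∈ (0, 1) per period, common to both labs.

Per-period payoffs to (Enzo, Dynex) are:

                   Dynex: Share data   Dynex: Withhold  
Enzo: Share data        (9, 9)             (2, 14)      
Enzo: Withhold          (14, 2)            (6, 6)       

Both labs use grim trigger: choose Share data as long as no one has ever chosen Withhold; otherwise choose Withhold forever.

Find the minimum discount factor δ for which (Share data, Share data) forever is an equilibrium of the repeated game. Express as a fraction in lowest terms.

One-period gain from deviating is 14 − 9 = 5. The loss is 9 − 6 = 3 in every subsequent period, with present value 3·δ/(1−δ).
Deviation is unprofitable when 3·δ/(1−δ) ≥ 5, i.e. δ/(1−δ) ≥ 5/3.
Equivalently δ ≥ 5/(5+3) = 5/8.

5/8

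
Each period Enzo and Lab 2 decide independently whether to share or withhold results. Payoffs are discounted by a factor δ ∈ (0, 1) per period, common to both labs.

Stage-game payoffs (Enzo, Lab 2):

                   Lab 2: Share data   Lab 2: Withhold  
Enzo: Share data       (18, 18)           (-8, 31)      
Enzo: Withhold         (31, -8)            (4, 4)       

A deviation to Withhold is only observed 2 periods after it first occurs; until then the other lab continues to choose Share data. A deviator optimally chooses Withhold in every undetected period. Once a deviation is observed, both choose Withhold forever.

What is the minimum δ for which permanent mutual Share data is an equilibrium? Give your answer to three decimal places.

0.694

Deviating for the 2 undetected periods gains 31−18 = 13 per period over cooperation, then loses 18−4 = 14 per period forever once punishment starts.
Gain: 13(1 + δ + … + δ^1); loss: 14·δ^2/(1−δ).
No profitable deviation ⇔ 13(1−δ^2) ≤ 14·δ^2, i.e. δ^2 ≥ 13/(13+14) = 13/27.
Hence δ ≥ (13/27)^(1/2) ≈ 0.694.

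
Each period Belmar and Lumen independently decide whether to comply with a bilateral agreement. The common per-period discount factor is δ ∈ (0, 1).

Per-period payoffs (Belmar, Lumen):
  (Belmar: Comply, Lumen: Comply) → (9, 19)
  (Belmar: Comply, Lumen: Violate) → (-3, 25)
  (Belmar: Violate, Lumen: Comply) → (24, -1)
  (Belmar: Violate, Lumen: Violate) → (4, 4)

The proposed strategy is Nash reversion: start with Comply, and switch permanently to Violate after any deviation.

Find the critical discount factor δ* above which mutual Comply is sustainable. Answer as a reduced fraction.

3/4

Belmar: cooperation gives 9 each period; deviation gives 24 once then 4 forever.
  9/(1−δ) ≥ 24 + 4δ/(1−δ) ⇒ δ ≥ 15/20 = 3/4.
Lumen: cooperation gives 19 each period; deviation gives 25 once then 4 forever.
  δ ≥ 6/21 = 2/7.
Both must hold, so the binding constraint is Belmar's: δ ≥ 3/4.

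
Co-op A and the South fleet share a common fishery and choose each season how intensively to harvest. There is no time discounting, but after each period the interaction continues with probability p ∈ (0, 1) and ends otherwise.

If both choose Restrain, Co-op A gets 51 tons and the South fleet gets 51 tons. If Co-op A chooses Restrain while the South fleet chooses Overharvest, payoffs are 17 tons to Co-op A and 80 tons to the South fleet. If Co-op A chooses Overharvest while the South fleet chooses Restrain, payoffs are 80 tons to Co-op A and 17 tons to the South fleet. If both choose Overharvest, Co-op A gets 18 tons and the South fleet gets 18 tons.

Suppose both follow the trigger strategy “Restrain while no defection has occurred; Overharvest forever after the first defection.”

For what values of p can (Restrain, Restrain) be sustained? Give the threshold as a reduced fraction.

29/62

With no time discounting, the continuation probability p plays the role of the discount factor.
Grim-trigger IC: 51/(1−p) ≥ 80 + 18p/(1−p) ⇒ p ≥ (80−51)/(80−18) = 29/62.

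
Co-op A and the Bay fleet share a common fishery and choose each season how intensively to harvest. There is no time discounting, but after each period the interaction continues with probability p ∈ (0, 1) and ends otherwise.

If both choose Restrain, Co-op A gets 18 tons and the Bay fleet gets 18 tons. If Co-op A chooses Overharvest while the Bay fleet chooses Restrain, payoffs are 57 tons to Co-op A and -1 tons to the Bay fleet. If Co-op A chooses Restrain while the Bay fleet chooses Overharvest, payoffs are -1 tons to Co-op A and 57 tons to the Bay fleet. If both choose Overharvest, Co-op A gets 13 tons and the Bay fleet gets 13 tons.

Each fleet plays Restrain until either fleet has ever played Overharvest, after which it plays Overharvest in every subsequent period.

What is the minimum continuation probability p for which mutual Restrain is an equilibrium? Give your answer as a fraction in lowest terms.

With no time discounting, the continuation probability p plays the role of the discount factor.
Grim-trigger IC: 18/(1−p) ≥ 57 + 13p/(1−p) ⇒ p ≥ (57−18)/(57−13) = 39/44.

39/44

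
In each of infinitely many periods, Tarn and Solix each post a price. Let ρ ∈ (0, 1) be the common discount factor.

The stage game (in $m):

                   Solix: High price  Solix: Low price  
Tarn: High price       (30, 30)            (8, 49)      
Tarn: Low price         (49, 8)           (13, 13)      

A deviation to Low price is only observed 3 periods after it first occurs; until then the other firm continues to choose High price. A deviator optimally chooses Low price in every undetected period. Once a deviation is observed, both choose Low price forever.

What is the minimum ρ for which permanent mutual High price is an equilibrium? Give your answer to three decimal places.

0.808

Deviating for the 3 undetected periods gains 49−30 = 19 per period over cooperation, then loses 30−13 = 17 per period forever once punishment starts.
Gain: 19(1 + ρ + … + ρ^2); loss: 17·ρ^3/(1−ρ).
No profitable deviation ⇔ 19(1−ρ^3) ≤ 17·ρ^3, i.e. ρ^3 ≥ 19/(19+17) = 19/36.
Hence ρ ≥ (19/36)^(1/3) ≈ 0.808.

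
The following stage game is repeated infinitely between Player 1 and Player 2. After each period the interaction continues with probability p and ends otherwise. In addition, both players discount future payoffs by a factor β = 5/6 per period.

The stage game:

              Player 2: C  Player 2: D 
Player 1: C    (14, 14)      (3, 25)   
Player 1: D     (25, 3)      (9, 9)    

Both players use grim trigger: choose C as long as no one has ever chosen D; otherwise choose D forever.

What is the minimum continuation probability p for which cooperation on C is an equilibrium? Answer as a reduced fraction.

With continuation probability p and discount β, the effective per-period discount factor is βp.
Grim-trigger IC: βp ≥ (25−14)/(25−9) = 11/16.
So p ≥ (11/16)/(5/6) = 33/40.

33/40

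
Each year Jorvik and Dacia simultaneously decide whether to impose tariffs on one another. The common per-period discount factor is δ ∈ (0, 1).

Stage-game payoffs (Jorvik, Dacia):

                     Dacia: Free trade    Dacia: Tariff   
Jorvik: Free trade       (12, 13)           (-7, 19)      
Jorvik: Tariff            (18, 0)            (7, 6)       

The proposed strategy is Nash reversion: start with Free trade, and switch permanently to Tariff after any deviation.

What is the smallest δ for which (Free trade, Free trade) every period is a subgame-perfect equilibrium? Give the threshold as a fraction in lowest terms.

Jorvik's threshold: (18−12)/(18−7) = 6/11.
Dacia's threshold: (19−13)/(19−6) = 6/13.
6/11 > 6/13, so Jorvik binds and δ* = 6/11.

6/11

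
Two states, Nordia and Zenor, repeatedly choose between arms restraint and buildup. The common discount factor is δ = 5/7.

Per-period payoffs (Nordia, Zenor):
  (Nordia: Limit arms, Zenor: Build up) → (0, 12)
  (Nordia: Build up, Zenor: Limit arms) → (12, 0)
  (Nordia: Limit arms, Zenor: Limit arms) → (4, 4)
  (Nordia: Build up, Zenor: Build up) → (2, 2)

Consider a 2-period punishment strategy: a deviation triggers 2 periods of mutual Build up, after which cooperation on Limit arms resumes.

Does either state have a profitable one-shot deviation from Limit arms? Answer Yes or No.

Yes

A one-shot deviation gives 12 now, then 2 for 2 periods, then back to 4.
Gain from deviating: (12−4) today; loss: (4−2) in each of the next 2 periods.
No-deviation condition: (4−2)(δ+…+δ^2) ≥ 12−4, i.e. δ+…+δ^2 ≥ 4.
At δ = 5/7: δ+…+δ^2 = 1.2245 < 4.0000.
So cooperation is not sustainable.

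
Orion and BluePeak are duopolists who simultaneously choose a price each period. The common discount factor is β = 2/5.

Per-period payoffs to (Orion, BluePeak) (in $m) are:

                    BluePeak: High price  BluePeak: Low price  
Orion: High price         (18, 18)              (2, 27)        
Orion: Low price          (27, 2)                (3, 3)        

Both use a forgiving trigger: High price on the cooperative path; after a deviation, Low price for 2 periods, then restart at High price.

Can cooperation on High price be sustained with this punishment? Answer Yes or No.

Comparing payoff streams over the 3 periods until play realigns: cooperate → 18(1+β+…+β^2); deviate → 27 + 3(β+…+β^2).
Cooperation is sustained iff (18−3)(β+…+β^2) ≥ 27−18.
β+…+β^2 = 2/5·(1−(2/5)^2)/(1−2/5) = 0.5600, and (27−18)/(18−3) = 0.6000.
0.5600 < 0.6000, so cooperation is not sustainable.

No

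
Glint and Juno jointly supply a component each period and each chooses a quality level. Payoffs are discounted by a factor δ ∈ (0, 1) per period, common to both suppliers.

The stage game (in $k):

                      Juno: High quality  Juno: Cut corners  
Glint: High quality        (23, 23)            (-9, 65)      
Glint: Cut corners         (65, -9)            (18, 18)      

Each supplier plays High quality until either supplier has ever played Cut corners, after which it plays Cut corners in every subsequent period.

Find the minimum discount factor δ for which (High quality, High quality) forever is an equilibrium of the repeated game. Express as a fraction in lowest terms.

One-period gain from deviating is 65 − 23 = 42. The loss is 23 − 18 = 5 in every subsequent period, with present value 5·δ/(1−δ).
Deviation is unprofitable when 5·δ/(1−δ) ≥ 42, i.e. δ/(1−δ) ≥ 42/5.
Equivalently δ ≥ 42/(42+5) = 42/47.

42/47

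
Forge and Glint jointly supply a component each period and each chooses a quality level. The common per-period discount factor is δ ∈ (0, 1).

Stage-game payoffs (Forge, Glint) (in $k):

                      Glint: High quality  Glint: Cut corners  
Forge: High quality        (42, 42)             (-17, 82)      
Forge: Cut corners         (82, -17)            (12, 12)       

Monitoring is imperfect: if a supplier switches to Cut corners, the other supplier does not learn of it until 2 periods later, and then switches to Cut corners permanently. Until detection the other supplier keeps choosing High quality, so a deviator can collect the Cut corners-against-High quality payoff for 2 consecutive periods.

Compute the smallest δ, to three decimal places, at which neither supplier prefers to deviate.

Deviating for the 2 undetected periods gains 82−42 = 40 per period over cooperation, then loses 42−12 = 30 per period forever once punishment starts.
Gain: 40(1 + δ + … + δ^1); loss: 30·δ^2/(1−δ).
No profitable deviation ⇔ 40(1−δ^2) ≤ 30·δ^2, i.e. δ^2 ≥ 40/(40+30) = 4/7.
Hence δ ≥ (4/7)^(1/2) ≈ 0.756.

0.756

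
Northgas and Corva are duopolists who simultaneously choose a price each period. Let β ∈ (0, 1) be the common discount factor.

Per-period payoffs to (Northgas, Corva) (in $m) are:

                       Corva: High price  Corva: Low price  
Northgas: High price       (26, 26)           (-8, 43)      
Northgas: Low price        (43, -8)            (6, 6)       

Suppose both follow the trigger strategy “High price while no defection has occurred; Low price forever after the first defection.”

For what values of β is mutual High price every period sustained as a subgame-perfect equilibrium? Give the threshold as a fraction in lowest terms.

26/(1−β) ≥ 43 + 6β/(1−β)
26 ≥ 43 − 37β
β ≥ 17/37.

17/37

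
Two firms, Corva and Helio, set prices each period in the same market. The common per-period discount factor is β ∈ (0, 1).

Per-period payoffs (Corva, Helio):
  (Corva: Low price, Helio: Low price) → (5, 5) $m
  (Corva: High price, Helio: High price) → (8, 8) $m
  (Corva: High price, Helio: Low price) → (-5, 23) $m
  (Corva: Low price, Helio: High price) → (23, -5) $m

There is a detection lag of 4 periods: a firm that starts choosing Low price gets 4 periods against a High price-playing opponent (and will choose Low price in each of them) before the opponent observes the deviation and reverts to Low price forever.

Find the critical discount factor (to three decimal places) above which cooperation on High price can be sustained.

Deviating for the 4 undetected periods gains 23−8 = 15 per period over cooperation, then loses 8−5 = 3 per period forever once punishment starts.
Gain: 15(1 + β + … + β^3); loss: 3·β^4/(1−β).
No profitable deviation ⇔ 15(1−β^4) ≤ 3·β^4, i.e. β^4 ≥ 15/(15+3) = 5/6.
Hence β ≥ (5/6)^(1/4) ≈ 0.955.

0.955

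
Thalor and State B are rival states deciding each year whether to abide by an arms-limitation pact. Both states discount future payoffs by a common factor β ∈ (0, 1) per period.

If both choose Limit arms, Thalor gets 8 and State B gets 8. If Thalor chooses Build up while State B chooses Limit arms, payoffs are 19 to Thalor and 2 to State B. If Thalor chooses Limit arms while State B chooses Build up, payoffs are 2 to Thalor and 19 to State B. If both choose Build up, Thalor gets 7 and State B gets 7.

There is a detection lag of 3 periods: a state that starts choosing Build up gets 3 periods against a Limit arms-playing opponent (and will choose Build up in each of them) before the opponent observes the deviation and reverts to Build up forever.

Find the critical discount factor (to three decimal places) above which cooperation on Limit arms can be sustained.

0.971

A deviator earns 19 for 3 periods, then 7 forever; cooperating earns 8 forever. Multiplying the IC by (1−β):
8 ≥ 19(1−β^3) + 7β^3, so 12·β^3 ≥ 11 and β^3 ≥ 11/12.
β ≥ (11/12)^(1/3) ≈ 0.971.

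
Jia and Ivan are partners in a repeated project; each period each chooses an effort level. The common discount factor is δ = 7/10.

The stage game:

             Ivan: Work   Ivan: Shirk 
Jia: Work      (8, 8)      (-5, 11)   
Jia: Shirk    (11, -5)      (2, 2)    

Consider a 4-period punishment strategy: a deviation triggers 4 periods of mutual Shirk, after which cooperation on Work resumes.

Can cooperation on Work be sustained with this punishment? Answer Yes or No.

A one-shot deviation gives 11 now, then 2 for 4 periods, then back to 8.
Gain from deviating: (11−8) today; loss: (8−2) in each of the next 4 periods.
No-deviation condition: (8−2)(δ+…+δ^4) ≥ 11−8, i.e. δ+…+δ^4 ≥ 1/2.
At δ = 7/10: δ+…+δ^4 = 1.7731 ≥ 0.5000.
So cooperation is sustainable.

Yes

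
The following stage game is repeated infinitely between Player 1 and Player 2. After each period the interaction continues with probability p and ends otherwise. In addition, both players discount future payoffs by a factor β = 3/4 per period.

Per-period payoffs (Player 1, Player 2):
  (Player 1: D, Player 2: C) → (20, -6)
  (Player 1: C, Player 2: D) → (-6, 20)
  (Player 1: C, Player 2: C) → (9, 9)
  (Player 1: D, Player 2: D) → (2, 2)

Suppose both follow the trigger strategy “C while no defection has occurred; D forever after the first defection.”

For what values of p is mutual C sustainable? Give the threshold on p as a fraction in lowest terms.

With continuation probability p and discount β, the effective per-period discount factor is βp.
Grim-trigger IC: βp ≥ (20−9)/(20−2) = 11/18.
So p ≥ (11/18)/(3/4) = 22/27.

22/27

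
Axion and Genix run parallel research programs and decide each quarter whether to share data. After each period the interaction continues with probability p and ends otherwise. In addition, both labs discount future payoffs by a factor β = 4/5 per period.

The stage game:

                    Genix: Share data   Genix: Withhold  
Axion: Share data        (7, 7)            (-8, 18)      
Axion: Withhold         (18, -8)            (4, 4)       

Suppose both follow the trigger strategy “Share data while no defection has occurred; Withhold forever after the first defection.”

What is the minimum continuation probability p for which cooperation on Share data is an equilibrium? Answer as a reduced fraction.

With continuation probability p and discount β, the effective per-period discount factor is βp.
Grim-trigger IC: βp ≥ (18−7)/(18−4) = 11/14.
So p ≥ (11/14)/(4/5) = 55/56.

55/56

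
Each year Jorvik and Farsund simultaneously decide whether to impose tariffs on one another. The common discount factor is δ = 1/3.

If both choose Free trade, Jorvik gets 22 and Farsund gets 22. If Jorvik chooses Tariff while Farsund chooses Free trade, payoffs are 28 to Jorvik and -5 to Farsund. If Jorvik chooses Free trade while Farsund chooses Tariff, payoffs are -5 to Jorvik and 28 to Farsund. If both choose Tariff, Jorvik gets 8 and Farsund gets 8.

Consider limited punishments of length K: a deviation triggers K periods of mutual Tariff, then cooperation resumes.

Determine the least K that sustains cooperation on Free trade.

Need Σ_{k=1}^{K} δ^k ≥ (28−22)/(22−8) = 0.4286 at δ = 1/3.
At K = 1 the sum is 0.3333 < 0.4286; at K = 2 it is 0.4444 ≥ 0.4286.
So the minimum punishment length is K = 2.

2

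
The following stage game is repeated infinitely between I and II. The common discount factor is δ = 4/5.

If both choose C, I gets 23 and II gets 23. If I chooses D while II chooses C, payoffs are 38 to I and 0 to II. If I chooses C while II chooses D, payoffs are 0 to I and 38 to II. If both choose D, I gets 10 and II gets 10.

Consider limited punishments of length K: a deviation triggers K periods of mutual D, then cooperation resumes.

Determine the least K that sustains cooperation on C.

2

No profitable deviation requires (23−10)(δ+…+δ^K) ≥ 38−23, i.e. δ+…+δ^K ≥ 15/13 ≈ 1.1538.
With δ = 4/5, the partial sums are K=1: 0.8000, K=2: 1.4400.
K = 2 is the first length at which the sum reaches 1.1538.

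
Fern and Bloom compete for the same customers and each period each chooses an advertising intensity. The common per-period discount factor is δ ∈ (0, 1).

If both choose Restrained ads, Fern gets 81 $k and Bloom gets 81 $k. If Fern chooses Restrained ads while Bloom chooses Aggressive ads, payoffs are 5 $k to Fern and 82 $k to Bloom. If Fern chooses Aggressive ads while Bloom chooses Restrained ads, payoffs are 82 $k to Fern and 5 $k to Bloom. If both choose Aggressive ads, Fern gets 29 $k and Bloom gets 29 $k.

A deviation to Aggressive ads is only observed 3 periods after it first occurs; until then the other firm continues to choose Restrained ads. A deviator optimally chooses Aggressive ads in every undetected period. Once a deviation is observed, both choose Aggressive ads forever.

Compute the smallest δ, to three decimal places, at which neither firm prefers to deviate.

0.266

A deviator earns 82 for 3 periods, then 29 forever; cooperating earns 81 forever. Multiplying the IC by (1−δ):
81 ≥ 82(1−δ^3) + 29δ^3, so 53·δ^3 ≥ 1 and δ^3 ≥ 1/53.
δ ≥ (1/53)^(1/3) ≈ 0.266.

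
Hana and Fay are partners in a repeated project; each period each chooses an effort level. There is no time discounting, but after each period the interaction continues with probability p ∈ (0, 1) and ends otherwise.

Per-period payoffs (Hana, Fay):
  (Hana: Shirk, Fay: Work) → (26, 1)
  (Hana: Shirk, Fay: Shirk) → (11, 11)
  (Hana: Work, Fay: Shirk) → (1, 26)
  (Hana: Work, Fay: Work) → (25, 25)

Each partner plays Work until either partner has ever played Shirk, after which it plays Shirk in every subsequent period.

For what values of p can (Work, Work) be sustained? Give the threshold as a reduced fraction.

1/15

Expected cooperation value is 25 + p·25 + p²·25 + … = 25/(1−p); deviation gives 26 + p·11/(1−p).
25 ≥ 26(1−p) + 11p ⇒ 15p ≥ 1 ⇒ p ≥ 1/15.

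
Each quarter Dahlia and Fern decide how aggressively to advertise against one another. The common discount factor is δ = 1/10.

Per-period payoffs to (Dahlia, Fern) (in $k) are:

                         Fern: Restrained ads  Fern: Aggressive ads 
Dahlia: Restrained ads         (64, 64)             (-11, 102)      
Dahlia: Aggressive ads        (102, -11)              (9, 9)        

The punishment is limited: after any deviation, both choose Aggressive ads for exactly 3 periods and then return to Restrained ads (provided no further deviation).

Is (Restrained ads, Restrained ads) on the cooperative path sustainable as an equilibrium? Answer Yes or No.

No

A one-shot deviation gives 102 now, then 9 for 3 periods, then back to 64.
Gain from deviating: (102−64) today; loss: (64−9) in each of the next 3 periods.
No-deviation condition: (64−9)(δ+…+δ^3) ≥ 102−64, i.e. δ+…+δ^3 ≥ 38/55.
At δ = 1/10: δ+…+δ^3 = 0.1110 < 0.6909.
So cooperation is not sustainable.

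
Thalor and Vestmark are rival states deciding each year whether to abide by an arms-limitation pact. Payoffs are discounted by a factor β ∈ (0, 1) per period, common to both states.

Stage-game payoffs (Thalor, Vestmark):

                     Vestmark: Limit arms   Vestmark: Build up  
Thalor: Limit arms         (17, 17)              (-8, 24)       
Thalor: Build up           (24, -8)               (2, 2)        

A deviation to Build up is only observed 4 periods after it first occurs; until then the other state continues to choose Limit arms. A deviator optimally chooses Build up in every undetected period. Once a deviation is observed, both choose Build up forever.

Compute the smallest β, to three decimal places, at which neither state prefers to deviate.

0.751

Deviating for the 4 undetected periods gains 24−17 = 7 per period over cooperation, then loses 17−2 = 15 per period forever once punishment starts.
Gain: 7(1 + β + … + β^3); loss: 15·β^4/(1−β).
No profitable deviation ⇔ 7(1−β^4) ≤ 15·β^4, i.e. β^4 ≥ 7/(7+15) = 7/22.
Hence β ≥ (7/22)^(1/4) ≈ 0.751.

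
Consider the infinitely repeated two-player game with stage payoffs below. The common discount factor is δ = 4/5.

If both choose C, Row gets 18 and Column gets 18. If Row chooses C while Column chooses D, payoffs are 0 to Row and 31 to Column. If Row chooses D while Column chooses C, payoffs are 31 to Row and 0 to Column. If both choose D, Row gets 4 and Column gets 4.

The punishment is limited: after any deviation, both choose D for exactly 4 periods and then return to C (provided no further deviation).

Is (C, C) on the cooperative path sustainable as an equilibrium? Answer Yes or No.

A one-shot deviation gives 31 now, then 4 for 4 periods, then back to 18.
Gain from deviating: (31−18) today; loss: (18−4) in each of the next 4 periods.
No-deviation condition: (18−4)(δ+…+δ^4) ≥ 31−18, i.e. δ+…+δ^4 ≥ 13/14.
At δ = 4/5: δ+…+δ^4 = 2.3616 ≥ 0.9286.
So cooperation is sustainable.

Yes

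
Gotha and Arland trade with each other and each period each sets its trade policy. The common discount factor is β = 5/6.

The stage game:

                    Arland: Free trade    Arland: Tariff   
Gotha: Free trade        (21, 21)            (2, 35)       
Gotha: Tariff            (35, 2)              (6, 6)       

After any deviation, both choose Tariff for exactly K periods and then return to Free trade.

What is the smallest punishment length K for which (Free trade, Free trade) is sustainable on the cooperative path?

2

Need Σ_{k=1}^{K} β^k ≥ (35−21)/(21−6) = 0.9333 at β = 5/6.
At K = 1 the sum is 0.8333 < 0.9333; at K = 2 it is 1.5278 ≥ 0.9333.
So the minimum punishment length is K = 2.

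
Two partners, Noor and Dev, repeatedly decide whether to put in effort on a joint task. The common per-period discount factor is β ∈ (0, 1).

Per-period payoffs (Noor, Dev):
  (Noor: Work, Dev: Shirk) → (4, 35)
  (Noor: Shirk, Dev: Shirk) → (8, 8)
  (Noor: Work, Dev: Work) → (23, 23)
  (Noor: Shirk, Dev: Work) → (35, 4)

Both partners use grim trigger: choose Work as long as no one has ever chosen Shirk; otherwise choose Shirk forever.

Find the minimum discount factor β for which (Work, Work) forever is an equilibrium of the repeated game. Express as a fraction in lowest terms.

4/9

23/(1−β) ≥ 35 + 8β/(1−β)
23 ≥ 35 − 27β
β ≥ 12/27 = 4/9.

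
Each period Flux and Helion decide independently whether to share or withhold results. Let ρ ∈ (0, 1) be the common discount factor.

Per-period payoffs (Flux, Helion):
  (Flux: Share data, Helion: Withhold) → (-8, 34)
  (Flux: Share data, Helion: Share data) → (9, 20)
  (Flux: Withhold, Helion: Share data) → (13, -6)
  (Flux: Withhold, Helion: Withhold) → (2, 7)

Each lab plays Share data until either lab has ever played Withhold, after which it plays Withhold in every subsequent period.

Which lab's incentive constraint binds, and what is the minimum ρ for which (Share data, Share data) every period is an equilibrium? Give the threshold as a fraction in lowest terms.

Flux's threshold: (13−9)/(13−2) = 4/11.
Helion's threshold: (34−20)/(34−7) = 14/27.
4/11 < 14/27, so Helion binds and ρ* = 14/27.

Helion; ρ ≥ 14/27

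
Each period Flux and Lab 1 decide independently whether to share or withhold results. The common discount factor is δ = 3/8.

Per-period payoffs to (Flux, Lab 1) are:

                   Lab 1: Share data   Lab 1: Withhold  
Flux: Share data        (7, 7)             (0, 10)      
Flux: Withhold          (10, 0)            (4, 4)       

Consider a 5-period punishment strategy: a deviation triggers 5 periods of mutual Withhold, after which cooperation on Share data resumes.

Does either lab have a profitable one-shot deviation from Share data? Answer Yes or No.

Comparing payoff streams over the 6 periods until play realigns: cooperate → 7(1+δ+…+δ^5); deviate → 10 + 4(δ+…+δ^5).
Cooperation is sustained iff (7−4)(δ+…+δ^5) ≥ 10−7.
δ+…+δ^5 = 3/8·(1−(3/8)^5)/(1−3/8) = 0.5956, and (10−7)/(7−4) = 1.0000.
0.5956 < 1.0000, so cooperation is not sustainable.

Yes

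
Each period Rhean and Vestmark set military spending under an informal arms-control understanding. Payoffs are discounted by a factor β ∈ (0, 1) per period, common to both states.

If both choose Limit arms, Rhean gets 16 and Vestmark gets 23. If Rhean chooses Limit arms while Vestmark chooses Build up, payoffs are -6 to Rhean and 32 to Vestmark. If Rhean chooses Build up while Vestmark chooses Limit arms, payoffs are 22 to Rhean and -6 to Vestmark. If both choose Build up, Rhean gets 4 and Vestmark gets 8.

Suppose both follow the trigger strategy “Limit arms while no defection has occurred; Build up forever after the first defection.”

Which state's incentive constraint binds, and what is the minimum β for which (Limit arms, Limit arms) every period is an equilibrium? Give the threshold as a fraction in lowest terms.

Vestmark; β ≥ 3/8

For Rhean: deviation gain 22−16 = 6, per-period punishment loss 16−4 = 12. IC gives β ≥ 6/18 = 1/3.
For Vestmark: gain 9, loss 15 per period, so β ≥ 9/24 = 3/8.
The tighter constraint is Vestmark's, so cooperation needs β ≥ 3/8.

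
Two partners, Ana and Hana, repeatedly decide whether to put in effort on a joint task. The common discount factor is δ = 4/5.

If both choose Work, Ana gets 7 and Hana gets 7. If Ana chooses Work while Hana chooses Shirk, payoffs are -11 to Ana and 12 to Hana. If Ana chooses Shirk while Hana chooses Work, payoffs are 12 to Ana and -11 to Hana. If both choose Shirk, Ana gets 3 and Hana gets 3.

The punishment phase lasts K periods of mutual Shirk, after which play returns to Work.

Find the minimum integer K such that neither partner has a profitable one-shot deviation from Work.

No profitable deviation requires (7−3)(δ+…+δ^K) ≥ 12−7, i.e. δ+…+δ^K ≥ 5/4 ≈ 1.2500.
With δ = 4/5, the partial sums are K=1: 0.8000, K=2: 1.4400.
K = 2 is the first length at which the sum reaches 1.2500.

2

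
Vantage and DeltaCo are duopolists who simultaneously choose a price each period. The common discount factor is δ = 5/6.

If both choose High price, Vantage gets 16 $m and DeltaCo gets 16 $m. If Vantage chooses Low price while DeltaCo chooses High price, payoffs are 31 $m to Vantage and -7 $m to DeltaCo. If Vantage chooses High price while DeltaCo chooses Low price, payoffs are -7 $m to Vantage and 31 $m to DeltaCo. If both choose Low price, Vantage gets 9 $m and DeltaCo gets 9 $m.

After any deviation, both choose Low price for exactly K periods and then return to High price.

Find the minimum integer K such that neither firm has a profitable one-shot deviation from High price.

4

Need Σ_{k=1}^{K} δ^k ≥ (31−16)/(16−9) = 2.1429 at δ = 5/6.
At K = 3 the sum is 2.1065 < 2.1429; at K = 4 it is 2.5887 ≥ 2.1429.
So the minimum punishment length is K = 4.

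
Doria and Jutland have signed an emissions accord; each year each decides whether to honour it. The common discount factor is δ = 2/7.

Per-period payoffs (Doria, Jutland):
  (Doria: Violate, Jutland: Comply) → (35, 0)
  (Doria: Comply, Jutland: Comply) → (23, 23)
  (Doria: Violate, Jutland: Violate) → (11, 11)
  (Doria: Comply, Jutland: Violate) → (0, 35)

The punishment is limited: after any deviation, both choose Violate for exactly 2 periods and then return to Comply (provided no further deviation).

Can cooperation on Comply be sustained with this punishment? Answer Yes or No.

IC: δ+…+δ^2 ≥ (35−23)/(23−11) = 1.
At δ = 2/7: partial sum = 0.3673 < 1.0000. Cooperation not sustainable.

No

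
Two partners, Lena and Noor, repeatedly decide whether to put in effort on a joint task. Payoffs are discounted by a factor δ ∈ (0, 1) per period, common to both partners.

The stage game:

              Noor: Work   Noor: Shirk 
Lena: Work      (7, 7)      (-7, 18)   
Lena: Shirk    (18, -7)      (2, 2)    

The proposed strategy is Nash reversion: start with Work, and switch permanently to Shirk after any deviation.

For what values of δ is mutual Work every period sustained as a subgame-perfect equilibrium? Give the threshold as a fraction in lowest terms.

Cooperation forever yields 7 each period: 7/(1−δ).
Deviating yields 18 once, then 2 forever: 18 + 2δ/(1−δ).
No profitable deviation requires 7/(1−δ) ≥ 18 + 2δ/(1−δ).
Multiplying by (1−δ): 7 ≥ 18(1−δ) + 2δ = 18 − 16δ.
So 16δ ≥ 11, i.e. δ ≥ 11/16.

11/16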